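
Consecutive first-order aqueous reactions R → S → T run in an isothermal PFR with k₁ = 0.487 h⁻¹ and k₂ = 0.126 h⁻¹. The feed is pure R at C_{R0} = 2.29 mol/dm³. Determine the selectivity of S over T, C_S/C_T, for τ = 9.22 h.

The intermediate concentration in a first-order A→B→C sequence is C_S = k₁C_{R0}(e^(−k₁τ) − e^(−k₂τ))/(k₂−k₁).
e^(−k₁τ) = e^(−0.487×9.22) = e^(−4.490) = 0.01122; e^(−k₂τ) = e^(−1.162) = 0.3129.
C_S = 0.487×2.29/(0.126−0.487) × (0.01122−0.3129) = (-3.089)×(-0.3017) = 0.9321 mol/dm³.
C_R = C_{R0}e^(−k₁τ) = 0.02569 mol/dm³, so C_T = C_{R0}−C_R−C_S = 1.332 mol/dm³; C_S/C_T = 0.700.

0.700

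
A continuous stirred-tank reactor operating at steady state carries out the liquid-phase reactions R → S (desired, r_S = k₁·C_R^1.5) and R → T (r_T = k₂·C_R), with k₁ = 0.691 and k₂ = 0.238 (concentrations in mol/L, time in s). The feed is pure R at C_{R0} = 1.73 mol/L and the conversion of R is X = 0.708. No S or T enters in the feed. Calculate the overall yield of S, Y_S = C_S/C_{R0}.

0.477

Exit C_R = C_{R0}(1−X) = 1.73×0.292 = 0.5052 mol/L.
A CSTR operates uniformly at the exit composition, giving r_S = 0.2481 and r_T = 0.1202 (each k·C_R^n at C_R = 0.5052).
Fraction of consumed R going to S: r_S/(r_S+r_T) = 0.6736.
C_S = 0.6736·C_{R0}·X = 0.6736×1.73×0.708 = 0.825 mol/L; Y_S = C_S/C_{R0} = 0.477.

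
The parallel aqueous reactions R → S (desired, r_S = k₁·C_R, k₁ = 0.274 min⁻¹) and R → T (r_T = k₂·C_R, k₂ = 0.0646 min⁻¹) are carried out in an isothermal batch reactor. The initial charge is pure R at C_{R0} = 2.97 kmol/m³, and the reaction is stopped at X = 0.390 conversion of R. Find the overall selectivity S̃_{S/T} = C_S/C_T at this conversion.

4.24

C_R = C_{R0}(1−X) = 1.812 kmol/m³.
Both paths are first order in R, so the instantaneous fraction to S is constant: dC_S/d(−C_R) = k₁/(k₁+k₂) = 0.8092.
C_S = 0.8092·(C_{R0}−C_R) = 0.8092×1.158 = 0.937 kmol/m³.
C_T = (C_{R0}−C_R)−C_S = 0.2210 kmol/m³; S̃_{S/T} = 0.9373/0.2210 = 4.24.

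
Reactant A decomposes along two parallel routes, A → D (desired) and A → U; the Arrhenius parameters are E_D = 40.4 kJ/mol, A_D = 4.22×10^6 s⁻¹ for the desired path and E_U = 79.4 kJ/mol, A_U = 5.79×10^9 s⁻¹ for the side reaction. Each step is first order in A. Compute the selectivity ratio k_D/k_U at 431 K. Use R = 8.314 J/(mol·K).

38.8

With equal orders, S_{D/U} = k_D/k_U = (A_D/A_U)·exp[(E_U−E_D)/(RT)].
(E_U−E_D)/(RT) = (79.4−40.4)×10³/(8.314×431) = 39000/3583 = 10.88.
k_D/k_U = (4.22×10^6/5.79×10^9)·exp(10.88) = 7.288×10^-4 × 53301 = 38.8.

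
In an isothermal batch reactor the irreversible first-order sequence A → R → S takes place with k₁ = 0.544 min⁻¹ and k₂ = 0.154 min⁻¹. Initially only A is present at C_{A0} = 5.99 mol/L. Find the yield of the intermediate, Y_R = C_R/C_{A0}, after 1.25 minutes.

The intermediate concentration in a first-order A→B→C sequence is C_R = k₁C_{A0}(e^(−k₁t) − e^(−k₂t))/(k₂−k₁).
e^(−k₁t) = e^(−0.544×1.25) = e^(−0.6800) = 0.5066; e^(−k₂t) = e^(−0.1925) = 0.8249.
C_R = 0.544×5.99/(0.154−0.544) × (0.5066−0.8249) = (-8.355)×(-0.3183) = 2.659 mol/L.
Y_R = C_R/C_{A0} = 2.659/5.99 = 0.444.

0.444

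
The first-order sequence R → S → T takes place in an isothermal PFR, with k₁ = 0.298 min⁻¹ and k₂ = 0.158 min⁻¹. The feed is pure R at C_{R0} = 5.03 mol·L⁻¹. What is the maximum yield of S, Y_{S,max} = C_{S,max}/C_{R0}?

At the optimum, C_{S,max}/C_{R0} = (k₁/k₂)^[k₂/(k₂−k₁)].
= (0.298/0.158)^(0.158/(0.158−0.298)) = (1.886)^(-1.129) = 0.4887.

0.489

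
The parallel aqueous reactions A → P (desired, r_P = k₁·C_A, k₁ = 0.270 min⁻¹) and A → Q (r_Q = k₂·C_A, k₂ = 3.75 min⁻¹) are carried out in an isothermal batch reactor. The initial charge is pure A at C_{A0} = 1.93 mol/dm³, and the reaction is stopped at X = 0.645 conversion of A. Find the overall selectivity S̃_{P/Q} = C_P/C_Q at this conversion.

C_A = C_{A0}(1−X) = 0.6851 mol/dm³.
Both paths are first order in A, so the instantaneous fraction to P is constant: dC_P/d(−C_A) = k₁/(k₁+k₂) = 0.06716.
C_P = 0.06716·(C_{A0}−C_A) = 0.06716×1.245 = 0.0836 mol/dm³.
C_Q = (C_{A0}−C_A)−C_P = 1.161 mol/dm³; S̃_{P/Q} = 0.08361/1.161 = 0.0720.

0.0720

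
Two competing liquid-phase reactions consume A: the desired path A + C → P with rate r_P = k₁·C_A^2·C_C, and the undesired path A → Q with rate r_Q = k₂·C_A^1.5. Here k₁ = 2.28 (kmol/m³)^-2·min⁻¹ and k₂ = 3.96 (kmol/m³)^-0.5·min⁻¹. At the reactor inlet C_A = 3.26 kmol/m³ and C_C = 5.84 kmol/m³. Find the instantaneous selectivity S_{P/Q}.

6.07

S_{P/Q} = r_P/r_Q = (k₁·C_A^2·C_C)/(k₂·C_A^1.5) = (k₁/k₂)·C_A^0.5·C_C.
= (2.28×3.260^2×5.840) / (3.96×3.260^1.5) = 141.5/23.31 = 6.07.
Since the desired path is higher order in A, keeping C_A high (PFR or concentrated feed) favours P.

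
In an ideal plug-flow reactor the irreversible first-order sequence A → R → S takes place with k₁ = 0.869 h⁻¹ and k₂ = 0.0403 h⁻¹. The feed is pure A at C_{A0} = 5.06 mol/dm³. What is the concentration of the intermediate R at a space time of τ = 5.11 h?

The intermediate concentration in a first-order A→B→C sequence is C_R = k₁C_{A0}(e^(−k₁τ) − e^(−k₂τ))/(k₂−k₁).
e^(−k₁τ) = e^(−0.869×5.11) = e^(−4.441) = 0.01179; e^(−k₂τ) = e^(−0.2059) = 0.8139.
C_R = 0.869×5.06/(0.0403−0.869) × (0.01179−0.8139) = (-5.306)×(-0.8021) = 4.256 mol/dm³.

4.26 mol/dm³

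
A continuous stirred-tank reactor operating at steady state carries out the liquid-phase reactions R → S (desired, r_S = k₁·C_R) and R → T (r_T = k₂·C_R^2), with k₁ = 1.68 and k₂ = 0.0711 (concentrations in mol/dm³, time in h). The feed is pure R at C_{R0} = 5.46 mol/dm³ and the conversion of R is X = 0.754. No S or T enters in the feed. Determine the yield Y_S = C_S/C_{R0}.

Exit C_R = C_{R0}(1−X) = 5.46×0.246 = 1.343 mol/dm³.
Rates in a CSTR are evaluated at the outlet concentration: r_S = 1.68×1.343 = 2.257, r_T = 0.0711×1.343^2 = 0.1283.
Fraction of consumed R going to S: r_S/(r_S+r_T) = 0.9462.
C_S = 0.9462·C_{R0}·X = 0.9462×5.46×0.754 = 3.90 mol/dm³; Y_S = C_S/C_{R0} = 0.713.

0.713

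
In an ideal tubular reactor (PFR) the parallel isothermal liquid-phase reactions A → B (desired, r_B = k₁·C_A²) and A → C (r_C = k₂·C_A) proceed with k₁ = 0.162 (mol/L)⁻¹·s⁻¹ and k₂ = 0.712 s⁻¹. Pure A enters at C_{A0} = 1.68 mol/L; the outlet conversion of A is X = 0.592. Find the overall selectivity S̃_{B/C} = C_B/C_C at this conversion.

0.266

C_A = C_{A0}(1−X) = 0.6854 mol/L.
Along a PFR/batch, dC_C/dC_A = −r_C/(r_B+r_C) = −k₂/(k₂+k₁·C_A).
Integrating from C_{A0} to C_A: C_C = (0.712/0.162)·ln[(0.712+0.162·1.68)/(0.712+0.162·0.685)] = 4.395·ln(0.9842/0.8230) = 0.7858 mol/L.
Then C_B = (C_{A0}−C_A) − C_C = 0.9946 − 0.7858 = 0.2088 mol/L.
S̃_{B/C} = C_B/C_C = 0.2088/0.7858 = 0.266.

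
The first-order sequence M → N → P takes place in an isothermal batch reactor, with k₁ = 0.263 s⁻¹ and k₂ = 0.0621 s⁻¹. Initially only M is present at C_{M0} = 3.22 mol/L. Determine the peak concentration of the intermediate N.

Evaluating C_N at t_opt = ln(k₂/k₁)/(k₂−k₁) gives C_{N,max}/C_{M0} = (k₁/k₂)^[k₂/(k₂−k₁)].
= (0.263/0.0621)^(0.0621/(0.0621−0.263)) = (4.235)^(-0.3091) = 0.6401.
C_{N,max} = 0.6401×3.22 = 2.06 mol/L.

2.06 mol/L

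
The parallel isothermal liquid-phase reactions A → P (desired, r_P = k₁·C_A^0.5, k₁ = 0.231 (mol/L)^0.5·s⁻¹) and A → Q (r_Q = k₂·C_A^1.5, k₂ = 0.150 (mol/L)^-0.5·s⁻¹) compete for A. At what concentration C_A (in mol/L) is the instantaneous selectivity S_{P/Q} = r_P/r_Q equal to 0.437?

3.52 mol/L

S_{P/Q} = (k₁/k₂)·C_A⁻¹ ⇒ C_A = (S·k₂/k₁)^(-1).
= (0.437×0.150/0.231)^(-1) = (0.2838)^(-1) = 3.52 mol/L.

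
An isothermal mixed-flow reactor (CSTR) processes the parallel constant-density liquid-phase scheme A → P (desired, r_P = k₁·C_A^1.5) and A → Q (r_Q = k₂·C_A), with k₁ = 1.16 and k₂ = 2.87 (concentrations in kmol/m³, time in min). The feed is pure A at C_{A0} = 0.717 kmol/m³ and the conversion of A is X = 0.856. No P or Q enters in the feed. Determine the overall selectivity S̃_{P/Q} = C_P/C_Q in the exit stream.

Exit C_A = C_{A0}(1−X) = 0.717×0.144 = 0.1032 kmol/m³.
Rates in a CSTR are evaluated at the outlet concentration: r_P = 1.16×0.1032^1.5 = 0.03848, r_Q = 2.87×0.1032 = 0.2963.
Overall selectivity = C_P/C_Q = r_Pτ/(r_Qτ) = r_P/r_Q = 0.130.

0.130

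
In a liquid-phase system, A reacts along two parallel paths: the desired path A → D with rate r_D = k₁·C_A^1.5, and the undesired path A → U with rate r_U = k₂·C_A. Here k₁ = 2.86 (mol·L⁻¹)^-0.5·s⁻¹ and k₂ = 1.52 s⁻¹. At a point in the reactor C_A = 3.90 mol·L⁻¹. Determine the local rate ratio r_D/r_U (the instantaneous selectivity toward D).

3.72

S_{D/U} = r_D/r_U = (k₁·C_A^1.5)/(k₂·C_A) = (k₁/k₂)·C_A^0.5.
= (2.86×3.900^1.5) / (1.52×3.900) = 22.03/5.928 = 3.72.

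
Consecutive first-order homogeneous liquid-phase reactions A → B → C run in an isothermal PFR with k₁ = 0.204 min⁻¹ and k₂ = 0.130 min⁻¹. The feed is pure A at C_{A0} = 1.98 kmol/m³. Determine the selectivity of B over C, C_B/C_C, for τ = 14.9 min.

For first-order series with pure A initially, C_B(τ) = k₁C_{A0}/(k₂−k₁)·(e^(−k₁τ) − e^(−k₂τ)).
e^(−k₁τ) = e^(−0.204×14.9) = e^(−3.040) = 0.04785; e^(−k₂τ) = e^(−1.937) = 0.1441.
C_B = 0.204×1.98/(0.130−0.204) × (0.04785−0.1441) = (-5.458)×(-0.09628) = 0.5255 kmol/m³.
C_A = C_{A0}e^(−k₁τ) = 0.09475 kmol/m³, so C_C = C_{A0}−C_A−C_B = 1.360 kmol/m³; C_B/C_C = 0.387.

0.387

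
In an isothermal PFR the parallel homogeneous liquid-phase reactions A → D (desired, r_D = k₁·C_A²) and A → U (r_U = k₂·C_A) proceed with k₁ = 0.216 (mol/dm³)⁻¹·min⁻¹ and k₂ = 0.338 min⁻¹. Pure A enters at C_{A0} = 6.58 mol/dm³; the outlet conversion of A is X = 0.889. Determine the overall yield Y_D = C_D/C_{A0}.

0.588

C_A = C_{A0}(1−X) = 0.7304 mol/dm³.
Along a PFR/batch, dC_U/dC_A = −r_U/(r_D+r_U) = −k₂/(k₂+k₁·C_A).
Integrating from C_{A0} to C_A: C_U = (0.338/0.216)·ln[(0.338+0.216·6.58)/(0.338+0.216·0.730)] = 1.565·ln(1.759/0.4958) = 1.982 mol/dm³.
Then C_D = (C_{A0}−C_A) − C_U = 5.850 − 1.982 = 3.868 mol/dm³.
Y_D = C_D/C_{A0} = 3.868/6.58 = 0.588.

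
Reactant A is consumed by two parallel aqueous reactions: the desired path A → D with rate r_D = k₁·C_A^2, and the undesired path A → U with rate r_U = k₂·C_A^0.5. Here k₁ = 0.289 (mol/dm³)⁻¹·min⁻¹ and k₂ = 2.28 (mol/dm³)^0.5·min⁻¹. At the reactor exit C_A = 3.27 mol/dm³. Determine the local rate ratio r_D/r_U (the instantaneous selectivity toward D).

0.750

S_{D/U} = r_D/r_U = (k₁·C_A^2)/(k₂·C_A^0.5) = (k₁/k₂)·C_A^1.5.
= (0.289×3.270^2) / (2.28×3.270^0.5) = 3.090/4.123 = 0.750.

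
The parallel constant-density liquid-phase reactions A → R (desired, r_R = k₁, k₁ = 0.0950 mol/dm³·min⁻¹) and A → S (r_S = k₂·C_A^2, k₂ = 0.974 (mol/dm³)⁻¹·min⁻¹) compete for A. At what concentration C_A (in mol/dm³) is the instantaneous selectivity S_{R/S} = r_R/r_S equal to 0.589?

S_{R/S} = (k₁/k₂)·C_A^-2 ⇒ C_A = (S·k₂/k₁)^(-0.5).
= (0.589×0.974/0.0950)^(-0.5) = (6.039)^(-0.5) = 0.407 mol/dm³.

0.407 mol/dm³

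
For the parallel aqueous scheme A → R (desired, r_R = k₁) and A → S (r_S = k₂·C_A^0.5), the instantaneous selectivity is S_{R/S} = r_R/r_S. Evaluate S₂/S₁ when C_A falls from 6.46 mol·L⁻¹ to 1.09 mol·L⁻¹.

S_{R/S} = (k₁/k₂)·C_A^-0.5, so S₂/S₁ = (C_{A,2}/C_{A,1})^-0.5.
= (1.09/6.46)^(-0.5) = (0.1687)^(-0.5) = 2.43.

2.43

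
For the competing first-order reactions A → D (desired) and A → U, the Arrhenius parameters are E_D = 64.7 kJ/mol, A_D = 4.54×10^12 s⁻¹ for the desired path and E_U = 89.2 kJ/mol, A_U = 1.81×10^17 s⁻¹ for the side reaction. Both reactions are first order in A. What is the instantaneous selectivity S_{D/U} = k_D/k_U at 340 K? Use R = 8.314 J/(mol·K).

Since both paths have the same order in A, the concentration cancels and S_{D/U} = k_D/k_U = (A_D/A_U)·exp[(E_U−E_D)/(RT)].
(E_U−E_D)/(RT) = (89.2−64.7)×10³/(8.314×340) = 24500/2827 = 8.667.
k_D/k_U = (4.54×10^12/1.81×10^17)·exp(8.667) = 2.508×10^-5 × 5809 = 0.146.

0.146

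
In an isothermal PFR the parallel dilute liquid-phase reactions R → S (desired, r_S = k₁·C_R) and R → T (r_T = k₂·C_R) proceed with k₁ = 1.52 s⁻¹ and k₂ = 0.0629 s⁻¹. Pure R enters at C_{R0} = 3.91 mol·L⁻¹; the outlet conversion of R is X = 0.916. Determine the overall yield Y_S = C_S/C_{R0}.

0.880

C_R = C_{R0}(1−X) = 0.3284 mol·L⁻¹.
Both paths are first order in R, so the instantaneous fraction to S is constant: dC_S/d(−C_R) = k₁/(k₁+k₂) = 0.9603.
C_S = 0.9603·(C_{R0}−C_R) = 0.9603×3.582 = 3.44 mol·L⁻¹.
Y_S = C_S/C_{R0} = 3.439/3.91 = 0.880.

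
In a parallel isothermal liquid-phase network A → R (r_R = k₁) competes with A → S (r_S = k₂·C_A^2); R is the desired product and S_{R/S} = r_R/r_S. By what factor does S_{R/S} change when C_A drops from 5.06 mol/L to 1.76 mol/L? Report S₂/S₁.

8.27

S_{R/S} = (k₁/k₂)·C_A^-2, so S₂/S₁ = (C_{A,2}/C_{A,1})^-2.
= (1.76/5.06)^(-2) = (0.3478)^(-2) = 8.27.
Selectivity toward R rises as C_A falls — low-concentration operation is favoured.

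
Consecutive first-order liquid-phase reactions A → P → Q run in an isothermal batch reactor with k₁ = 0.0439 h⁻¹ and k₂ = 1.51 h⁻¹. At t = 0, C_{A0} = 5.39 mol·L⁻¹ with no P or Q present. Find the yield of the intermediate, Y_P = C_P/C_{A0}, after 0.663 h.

The intermediate concentration in a first-order A→B→C sequence is C_P = k₁C_{A0}(e^(−k₁t) − e^(−k₂t))/(k₂−k₁).
e^(−k₁t) = e^(−0.0439×0.663) = e^(−0.02911) = 0.9713; e^(−k₂t) = e^(−1.001) = 0.3675.
C_P = 0.0439×5.39/(1.51−0.0439) × (0.9713−0.3675) = 0.1614×0.6038 = 0.09746 mol·L⁻¹.
Y_P = C_P/C_{A0} = 0.09746/5.39 = 0.0181.

0.0181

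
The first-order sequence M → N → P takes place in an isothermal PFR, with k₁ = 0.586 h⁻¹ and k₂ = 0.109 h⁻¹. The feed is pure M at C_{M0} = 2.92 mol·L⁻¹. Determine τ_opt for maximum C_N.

For first-order series the maximum of C_N occurs at τ_opt = ln(k₂/k₁)/(k₂−k₁).
= ln(0.109/0.586)/(0.109−0.586) = ln(0.1860)/-0.4770 = -1.682/-0.4770 = 3.53 h.

3.53 h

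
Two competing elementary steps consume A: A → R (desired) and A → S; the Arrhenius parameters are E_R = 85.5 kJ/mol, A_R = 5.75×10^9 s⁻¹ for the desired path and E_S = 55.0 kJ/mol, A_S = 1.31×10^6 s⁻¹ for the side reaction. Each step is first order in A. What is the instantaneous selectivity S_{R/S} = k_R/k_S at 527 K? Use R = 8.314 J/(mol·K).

4.16

With equal orders, S_{R/S} = k_R/k_S = (A_R/A_S)·exp[(E_S−E_R)/(RT)].
(E_S−E_R)/(RT) = (55.0−85.5)×10³/(8.314×527) = -30500/4381 = -6.961.
k_R/k_S = (5.75×10^9/1.31×10^6)·exp(-6.961) = 4389 × 9.480×10^-4 = 4.16.
Since E_R > E_S, raising the temperature improves selectivity toward R.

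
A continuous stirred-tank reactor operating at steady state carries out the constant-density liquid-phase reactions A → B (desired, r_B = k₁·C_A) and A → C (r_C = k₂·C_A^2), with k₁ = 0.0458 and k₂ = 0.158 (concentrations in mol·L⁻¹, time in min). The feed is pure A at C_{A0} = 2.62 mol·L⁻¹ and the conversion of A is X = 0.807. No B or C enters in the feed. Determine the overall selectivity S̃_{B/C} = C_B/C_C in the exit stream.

Exit C_A = C_{A0}(1−X) = 2.62×0.193 = 0.5057 mol·L⁻¹.
In a CSTR the entire volume is at exit conditions, so r_B = 0.0458×0.5057 = 0.02316 and r_C = 0.158×0.5057^2 = 0.04040.
Overall selectivity = C_B/C_C = r_Bτ/(r_Cτ) = r_B/r_C = 0.573.

0.573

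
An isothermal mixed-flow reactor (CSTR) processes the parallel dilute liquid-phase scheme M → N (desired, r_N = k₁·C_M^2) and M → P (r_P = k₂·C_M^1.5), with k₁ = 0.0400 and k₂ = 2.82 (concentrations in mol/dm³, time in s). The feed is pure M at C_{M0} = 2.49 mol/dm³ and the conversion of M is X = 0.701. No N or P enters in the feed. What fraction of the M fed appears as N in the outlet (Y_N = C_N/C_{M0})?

0.00848

Exit C_M = C_{M0}(1−X) = 2.49×0.299 = 0.7445 mol/dm³.
In a CSTR the entire volume is at exit conditions, so r_N = 0.0400×0.7445^2 = 0.02217 and r_P = 2.82×0.7445^1.5 = 1.812.
Fraction of consumed M going to N: r_N/(r_N+r_P) = 0.01209.
C_N = 0.01209·C_{M0}·X = 0.01209×2.49×0.701 = 0.0211 mol/dm³; Y_N = C_N/C_{M0} = 0.00848.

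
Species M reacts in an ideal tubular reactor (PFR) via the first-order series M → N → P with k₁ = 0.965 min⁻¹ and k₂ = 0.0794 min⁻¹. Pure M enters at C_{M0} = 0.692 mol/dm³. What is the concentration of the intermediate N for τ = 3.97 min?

0.534 mol/dm³

The intermediate concentration in a first-order A→B→C sequence is C_N = k₁C_{M0}(e^(−k₁τ) − e^(−k₂τ))/(k₂−k₁).
e^(−k₁τ) = e^(−0.965×3.97) = e^(−3.831) = 0.02169; e^(−k₂τ) = e^(−0.3152) = 0.7296.
C_N = 0.965×0.692/(0.0794−0.965) × (0.02169−0.7296) = (-0.7540)×(-0.7079) = 0.5338 mol/dm³.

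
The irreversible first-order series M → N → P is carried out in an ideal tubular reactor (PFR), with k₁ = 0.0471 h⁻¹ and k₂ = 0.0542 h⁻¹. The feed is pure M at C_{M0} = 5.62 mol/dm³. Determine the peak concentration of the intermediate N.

1.92 mol/dm³

At the optimum, C_{N,max}/C_{M0} = (k₁/k₂)^[k₂/(k₂−k₁)].
= (0.0471/0.0542)^(0.0542/(0.0542−0.0471)) = (0.8690)^(7.634) = 0.3424.
C_{N,max} = 0.3424×5.62 = 1.92 mol/dm³.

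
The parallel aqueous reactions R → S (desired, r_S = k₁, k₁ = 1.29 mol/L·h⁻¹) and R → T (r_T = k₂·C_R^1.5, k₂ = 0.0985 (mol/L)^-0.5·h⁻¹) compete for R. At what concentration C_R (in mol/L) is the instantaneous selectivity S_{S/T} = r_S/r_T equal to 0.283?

S_{S/T} = (k₁/k₂)·C_R^-1.5 ⇒ C_R = (S·k₂/k₁)^(1/(-1.5)).
= (0.283×0.0985/1.29)^(-0.6667) = (0.02161)^(-0.6667) = 12.9 mol/L.

12.9 mol/L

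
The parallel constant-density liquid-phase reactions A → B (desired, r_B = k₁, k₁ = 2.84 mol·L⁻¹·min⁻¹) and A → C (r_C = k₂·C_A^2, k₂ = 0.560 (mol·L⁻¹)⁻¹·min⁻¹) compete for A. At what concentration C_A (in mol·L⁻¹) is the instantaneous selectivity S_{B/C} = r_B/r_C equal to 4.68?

S_{B/C} = (k₁/k₂)·C_A^-2 ⇒ C_A = (S·k₂/k₁)^(-0.5).
= (4.68×0.560/2.84)^(-0.5) = (0.9228)^(-0.5) = 1.04 mol·L⁻¹.

1.04 mol·L⁻¹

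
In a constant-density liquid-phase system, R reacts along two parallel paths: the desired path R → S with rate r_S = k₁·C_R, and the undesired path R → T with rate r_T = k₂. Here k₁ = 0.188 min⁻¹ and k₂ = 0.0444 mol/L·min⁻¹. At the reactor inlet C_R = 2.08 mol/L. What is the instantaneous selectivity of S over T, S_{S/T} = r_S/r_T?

8.81

S_{S/T} = r_S/r_T = (k₁·C_R)/(k₂) = (k₁/k₂)·C_R.
= (0.188×2.080) / (0.0444) = 0.3910/0.04440 = 8.81.
Since the desired path is higher order in R, keeping C_R high (PFR or concentrated feed) favours S.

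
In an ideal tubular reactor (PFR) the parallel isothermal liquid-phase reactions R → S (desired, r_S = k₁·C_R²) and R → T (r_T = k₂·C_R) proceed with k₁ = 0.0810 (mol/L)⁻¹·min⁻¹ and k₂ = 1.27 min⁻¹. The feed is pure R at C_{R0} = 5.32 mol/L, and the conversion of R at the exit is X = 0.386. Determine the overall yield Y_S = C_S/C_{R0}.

0.0827

C_R = C_{R0}(1−X) = 3.266 mol/L.
Along a PFR/batch, dC_T/dC_R = −r_T/(r_S+r_T) = −k₂/(k₂+k₁·C_R).
Integrating from C_{R0} to C_R: C_T = (1.27/0.0810)·ln[(1.27+0.0810·5.32)/(1.27+0.0810·3.27)] = 15.68·ln(1.701/1.535) = 1.614 mol/L.
Then C_S = (C_{R0}−C_R) − C_T = 2.054 − 1.614 = 0.4400 mol/L.
Y_S = C_S/C_{R0} = 0.4400/5.32 = 0.0827.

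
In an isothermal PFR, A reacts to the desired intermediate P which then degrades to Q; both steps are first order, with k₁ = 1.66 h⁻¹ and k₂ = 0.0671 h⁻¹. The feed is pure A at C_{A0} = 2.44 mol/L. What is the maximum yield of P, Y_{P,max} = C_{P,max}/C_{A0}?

For a first-order series the maximum intermediate yield is C_{P,max}/C_{A0} = (k₁/k₂)^[k₂/(k₂−k₁)].
= (1.66/0.0671)^(0.0671/(0.0671−1.66)) = (24.74)^(-0.04212) = 0.8736.

0.874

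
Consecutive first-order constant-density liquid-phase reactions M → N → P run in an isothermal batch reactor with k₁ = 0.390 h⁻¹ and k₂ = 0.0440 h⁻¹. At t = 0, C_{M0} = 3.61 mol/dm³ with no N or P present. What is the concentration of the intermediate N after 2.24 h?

For first-order series with pure M initially, C_N(t) = k₁C_{M0}/(k₂−k₁)·(e^(−k₁t) − e^(−k₂t)).
e^(−k₁t) = e^(−0.390×2.24) = e^(−0.8736) = 0.4174; e^(−k₂t) = e^(−0.09856) = 0.9061.
C_N = 0.390×3.61/(0.0440−0.390) × (0.4174−0.9061) = (-4.069)×(-0.4887) = 1.989 mol/dm³.

1.99 mol/dm³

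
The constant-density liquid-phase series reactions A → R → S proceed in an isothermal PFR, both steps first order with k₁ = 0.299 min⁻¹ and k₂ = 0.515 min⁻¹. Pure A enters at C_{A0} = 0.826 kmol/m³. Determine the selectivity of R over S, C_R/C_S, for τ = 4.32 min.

0.467

Solving the coupled first-order balances gives C_R(τ) = [k₁/(k₂−k₁)]·C_{A0}·(e^(−k₁τ) − e^(−k₂τ)).
e^(−k₁τ) = e^(−0.299×4.32) = e^(−1.292) = 0.2748; e^(−k₂τ) = e^(−2.225) = 0.1081.
C_R = 0.299×0.826/(0.515−0.299) × (0.2748−0.1081) = 1.143×0.1667 = 0.1906 kmol/m³.
C_A = C_{A0}e^(−k₁τ) = 0.2270 kmol/m³, so C_S = C_{A0}−C_A−C_R = 0.4084 kmol/m³; C_R/C_S = 0.467.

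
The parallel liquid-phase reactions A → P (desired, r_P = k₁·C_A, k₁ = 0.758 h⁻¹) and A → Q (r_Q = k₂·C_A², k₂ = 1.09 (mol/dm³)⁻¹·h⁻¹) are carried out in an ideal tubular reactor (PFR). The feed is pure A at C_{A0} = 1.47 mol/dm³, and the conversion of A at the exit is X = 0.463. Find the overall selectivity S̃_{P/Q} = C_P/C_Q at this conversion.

0.627

C_A = C_{A0}(1−X) = 0.7894 mol/dm³.
Along a PFR/batch, dC_P/dC_A = −r_P/(r_P+r_Q) = −k₁/(k₁+k₂·C_A).
Integrating from C_{A0} to C_A: C_P = (0.758/1.09)·ln[(0.758+1.09·1.47)/(0.758+1.09·0.789)] = 0.6954·ln(2.360/1.618) = 0.2624 mol/dm³.
C_Q = (C_{A0}−C_A)−C_P = 0.4182 mol/dm³; S̃_{P/Q} = 0.2624/0.4182 = 0.627.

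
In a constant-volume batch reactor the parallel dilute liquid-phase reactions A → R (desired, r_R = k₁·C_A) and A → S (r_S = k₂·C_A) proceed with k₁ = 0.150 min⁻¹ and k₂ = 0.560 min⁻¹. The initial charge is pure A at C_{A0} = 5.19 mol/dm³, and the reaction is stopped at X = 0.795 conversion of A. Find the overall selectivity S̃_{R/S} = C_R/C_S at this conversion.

C_A = C_{A0}(1−X) = 1.064 mol/dm³.
Both paths are first order in A, so the instantaneous fraction to R is constant: dC_R/d(−C_A) = k₁/(k₁+k₂) = 0.2113.
C_R = 0.2113·(C_{A0}−C_A) = 0.2113×4.126 = 0.872 mol/dm³.
C_S = (C_{A0}−C_A)−C_R = 3.254 mol/dm³; S̃_{R/S} = 0.8717/3.254 = 0.268.

0.268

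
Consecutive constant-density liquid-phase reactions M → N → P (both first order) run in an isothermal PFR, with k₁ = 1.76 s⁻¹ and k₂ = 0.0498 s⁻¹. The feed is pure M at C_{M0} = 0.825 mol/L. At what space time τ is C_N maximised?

2.08 s

For first-order series the maximum of C_N occurs at τ_opt = ln(k₂/k₁)/(k₂−k₁).
= ln(0.0498/1.76)/(0.0498−1.76) = ln(0.02830)/-1.710 = -3.565/-1.710 = 2.08 s.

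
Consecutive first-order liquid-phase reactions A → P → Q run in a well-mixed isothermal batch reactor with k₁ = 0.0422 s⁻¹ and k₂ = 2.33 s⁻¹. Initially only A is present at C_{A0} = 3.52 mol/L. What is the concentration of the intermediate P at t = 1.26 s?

The intermediate concentration in a first-order A→B→C sequence is C_P = k₁C_{A0}(e^(−k₁t) − e^(−k₂t))/(k₂−k₁).
e^(−k₁t) = e^(−0.0422×1.26) = e^(−0.05317) = 0.9482; e^(−k₂t) = e^(−2.936) = 0.05309.
C_P = 0.0422×3.52/(2.33−0.0422) × (0.9482−0.05309) = 0.06493×0.8951 = 0.05812 mol/L.

0.0581 mol/L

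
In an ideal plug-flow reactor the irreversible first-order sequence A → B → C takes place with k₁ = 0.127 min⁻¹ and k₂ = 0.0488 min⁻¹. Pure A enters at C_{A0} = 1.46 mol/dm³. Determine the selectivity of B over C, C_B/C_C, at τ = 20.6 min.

1.05

Solving the coupled first-order balances gives C_B(τ) = [k₁/(k₂−k₁)]·C_{A0}·(e^(−k₁τ) − e^(−k₂τ)).
e^(−k₁τ) = e^(−0.127×20.6) = e^(−2.616) = 0.07308; e^(−k₂τ) = e^(−1.005) = 0.3659.
C_B = 0.127×1.46/(0.0488−0.127) × (0.07308−0.3659) = (-2.371)×(-0.2929) = 0.6944 mol/dm³.
C_A = C_{A0}e^(−k₁τ) = 0.1067 mol/dm³, so C_C = C_{A0}−C_A−C_B = 0.6589 mol/dm³; C_B/C_C = 1.05.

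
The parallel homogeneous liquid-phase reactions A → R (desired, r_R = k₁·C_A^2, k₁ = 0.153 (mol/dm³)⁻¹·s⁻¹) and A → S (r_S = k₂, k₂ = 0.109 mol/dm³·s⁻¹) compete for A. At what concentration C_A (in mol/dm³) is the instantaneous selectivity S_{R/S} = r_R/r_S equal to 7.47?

2.31 mol/dm³

S_{R/S} = (k₁/k₂)·C_A^2 ⇒ C_A = (S·k₂/k₁)^(0.5).
= (7.47×0.109/0.153)^(0.5) = (5.322)^(0.5) = 2.31 mol/dm³.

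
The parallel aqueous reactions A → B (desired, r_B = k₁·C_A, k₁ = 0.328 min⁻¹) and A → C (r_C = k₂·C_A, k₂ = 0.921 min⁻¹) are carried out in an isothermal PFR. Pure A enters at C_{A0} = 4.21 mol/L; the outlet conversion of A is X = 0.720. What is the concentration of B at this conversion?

C_A = C_{A0}(1−X) = 1.179 mol/L.
Both paths are first order in A, so the instantaneous fraction to B is constant: dC_B/d(−C_A) = k₁/(k₁+k₂) = 0.2626.
C_B = 0.2626·(C_{A0}−C_A) = 0.2626×3.031 = 0.796 mol/L.

0.796 mol/L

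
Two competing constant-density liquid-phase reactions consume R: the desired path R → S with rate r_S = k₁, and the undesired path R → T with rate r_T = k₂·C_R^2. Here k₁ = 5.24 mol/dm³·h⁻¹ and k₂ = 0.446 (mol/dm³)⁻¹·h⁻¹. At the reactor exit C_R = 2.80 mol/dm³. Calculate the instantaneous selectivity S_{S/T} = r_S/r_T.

S_{S/T} = r_S/r_T = (k₁)/(k₂·C_R^2) = (k₁/k₂)·C_R^-2.
= (5.24) / (0.446×2.800^2) = 5.240/3.497 = 1.50.

1.50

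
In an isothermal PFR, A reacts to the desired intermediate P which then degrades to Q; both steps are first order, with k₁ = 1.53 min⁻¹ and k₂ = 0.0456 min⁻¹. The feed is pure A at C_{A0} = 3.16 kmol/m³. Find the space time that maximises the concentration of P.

2.37 min

For first-order series the maximum of C_P occurs at τ_opt = ln(k₂/k₁)/(k₂−k₁).
= ln(0.0456/1.53)/(0.0456−1.53) = ln(0.02980)/-1.484 = -3.513/-1.484 = 2.37 min.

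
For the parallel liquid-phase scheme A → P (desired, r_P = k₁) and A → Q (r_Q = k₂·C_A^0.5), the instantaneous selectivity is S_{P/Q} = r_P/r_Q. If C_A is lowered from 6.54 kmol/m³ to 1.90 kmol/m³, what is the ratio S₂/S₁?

1.86

S_{P/Q} = (k₁/k₂)·C_A^-0.5, so S₂/S₁ = (C_{A,2}/C_{A,1})^-0.5.
= (1.90/6.54)^(-0.5) = (0.2905)^(-0.5) = 1.86.
Selectivity toward P rises as C_A falls — low-concentration operation is favoured.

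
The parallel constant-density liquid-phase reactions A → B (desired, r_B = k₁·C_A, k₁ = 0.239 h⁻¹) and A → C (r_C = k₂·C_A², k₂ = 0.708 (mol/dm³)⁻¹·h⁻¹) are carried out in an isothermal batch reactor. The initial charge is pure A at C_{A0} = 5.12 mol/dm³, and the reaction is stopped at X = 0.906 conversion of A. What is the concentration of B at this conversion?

C_A = C_{A0}(1−X) = 0.4813 mol/dm³.
Along a PFR/batch, dC_B/dC_A = −r_B/(r_B+r_C) = −k₁/(k₁+k₂·C_A).
Integrating from C_{A0} to C_A: C_B = (0.239/0.708)·ln[(0.239+0.708·5.12)/(0.239+0.708·0.481)] = 0.3376·ln(3.864/0.5797) = 0.6403 mol/dm³.

0.640 mol/dm³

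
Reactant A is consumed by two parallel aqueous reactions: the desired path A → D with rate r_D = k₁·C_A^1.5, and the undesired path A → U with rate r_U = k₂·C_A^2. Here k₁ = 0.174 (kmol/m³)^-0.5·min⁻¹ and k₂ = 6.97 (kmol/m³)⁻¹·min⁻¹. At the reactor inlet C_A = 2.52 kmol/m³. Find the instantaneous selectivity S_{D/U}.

S_{D/U} = r_D/r_U = (k₁·C_A^1.5)/(k₂·C_A^2) = (k₁/k₂)·C_A^-0.5.
= (0.174×2.520^1.5) / (6.97×2.520^2) = 0.6961/44.26 = 0.0157.

0.0157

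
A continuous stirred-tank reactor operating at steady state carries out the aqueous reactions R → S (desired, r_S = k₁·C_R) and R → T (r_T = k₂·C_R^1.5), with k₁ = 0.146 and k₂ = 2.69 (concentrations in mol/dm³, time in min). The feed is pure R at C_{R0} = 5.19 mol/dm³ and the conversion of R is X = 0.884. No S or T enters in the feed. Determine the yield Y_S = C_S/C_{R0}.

0.0578

Exit C_R = C_{R0}(1−X) = 5.19×0.116 = 0.6020 mol/dm³.
In a CSTR the entire volume is at exit conditions, so r_S = 0.146×0.6020 = 0.08790 and r_T = 2.69×0.6020^1.5 = 1.257.
Fraction of consumed R going to S: r_S/(r_S+r_T) = 0.06538.
C_S = 0.06538·C_{R0}·X = 0.06538×5.19×0.884 = 0.300 mol/dm³; Y_S = C_S/C_{R0} = 0.0578.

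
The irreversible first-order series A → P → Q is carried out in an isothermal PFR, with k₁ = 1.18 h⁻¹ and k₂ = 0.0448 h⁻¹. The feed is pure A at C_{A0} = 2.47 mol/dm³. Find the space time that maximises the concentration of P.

Setting dC_P/dτ = 0 gives τ_opt = ln(k₂/k₁)/(k₂−k₁).
= ln(0.0448/1.18)/(0.0448−1.18) = ln(0.03797)/-1.135 = -3.271/-1.135 = 2.88 h.

2.88 h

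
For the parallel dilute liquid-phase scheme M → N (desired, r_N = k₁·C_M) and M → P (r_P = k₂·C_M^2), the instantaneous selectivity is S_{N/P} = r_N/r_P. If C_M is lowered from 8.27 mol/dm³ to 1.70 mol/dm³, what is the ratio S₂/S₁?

S_{N/P} = (k₁/k₂)·C_M⁻¹, so S₂/S₁ = (C_{M,2}/C_{M,1})⁻¹.
= 8.27/1.70 = 4.86.

4.86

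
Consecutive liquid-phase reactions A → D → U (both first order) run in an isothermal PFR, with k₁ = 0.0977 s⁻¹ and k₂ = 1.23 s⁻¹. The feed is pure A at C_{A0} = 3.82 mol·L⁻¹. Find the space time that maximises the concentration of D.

The intermediate peaks when r₁ = r₂, i.e. k₁e^(−k₁τ) = k₂e^(−k₂τ), giving τ_opt = ln(k₂/k₁)/(k₂−k₁).
= ln(1.23/0.0977)/(1.23−0.0977) = ln(12.59)/1.132 = 2.533/1.132 = 2.24 s.

2.24 s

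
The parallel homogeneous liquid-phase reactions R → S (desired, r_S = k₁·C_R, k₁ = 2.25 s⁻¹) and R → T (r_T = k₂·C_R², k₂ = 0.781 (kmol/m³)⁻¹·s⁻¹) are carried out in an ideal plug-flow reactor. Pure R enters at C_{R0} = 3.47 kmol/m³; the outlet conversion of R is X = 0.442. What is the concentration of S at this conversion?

C_R = C_{R0}(1−X) = 1.936 kmol/m³.
Along a PFR/batch, dC_S/dC_R = −r_S/(r_S+r_T) = −k₁/(k₁+k₂·C_R).
Integrating from C_{R0} to C_R: C_S = (2.25/0.781)·ln[(2.25+0.781·3.47)/(2.25+0.781·1.94)] = 2.881·ln(4.960/3.762) = 0.7963 kmol/m³.

0.796 kmol/m³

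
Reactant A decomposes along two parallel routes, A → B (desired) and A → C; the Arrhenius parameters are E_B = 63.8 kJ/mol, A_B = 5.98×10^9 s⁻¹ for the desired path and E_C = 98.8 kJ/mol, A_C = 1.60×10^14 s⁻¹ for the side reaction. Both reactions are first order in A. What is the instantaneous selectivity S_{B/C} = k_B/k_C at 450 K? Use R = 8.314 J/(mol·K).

0.432

With equal orders, S_{B/C} = k_B/k_C = (A_B/A_C)·exp[(E_C−E_B)/(RT)].
(E_C−E_B)/(RT) = (98.8−63.8)×10³/(8.314×450) = 35000/3741 = 9.355.
k_B/k_C = (5.98×10^9/1.60×10^14)·exp(9.355) = 3.738×10^-5 × 11557 = 0.432.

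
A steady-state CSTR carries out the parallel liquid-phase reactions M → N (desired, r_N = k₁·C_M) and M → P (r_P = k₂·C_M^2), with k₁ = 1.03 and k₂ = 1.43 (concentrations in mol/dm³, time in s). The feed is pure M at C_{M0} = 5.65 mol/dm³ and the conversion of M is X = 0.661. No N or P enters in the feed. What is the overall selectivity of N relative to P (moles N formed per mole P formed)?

0.376

Exit C_M = C_{M0}(1−X) = 5.65×0.339 = 1.915 mol/dm³.
In a CSTR the entire volume is at exit conditions, so r_N = 1.03×1.915 = 1.973 and r_P = 1.43×1.915^2 = 5.246.
Overall selectivity = C_N/C_P = r_Nτ/(r_Pτ) = r_N/r_P = 0.376.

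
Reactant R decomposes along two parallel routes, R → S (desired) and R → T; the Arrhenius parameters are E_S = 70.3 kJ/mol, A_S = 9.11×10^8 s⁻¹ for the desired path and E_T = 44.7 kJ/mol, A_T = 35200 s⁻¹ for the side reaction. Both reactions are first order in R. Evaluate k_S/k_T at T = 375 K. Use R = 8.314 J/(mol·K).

With equal orders, S_{S/T} = k_S/k_T = (A_S/A_T)·exp[(E_T−E_S)/(RT)].
(E_T−E_S)/(RT) = (44.7−70.3)×10³/(8.314×375) = -25600/3118 = -8.211.
k_S/k_T = (9.11×10^8/35200)·exp(-8.211) = 25881 × 2.716×10^-4 = 7.03.
Since E_S > E_T, raising the temperature improves selectivity toward S.

7.03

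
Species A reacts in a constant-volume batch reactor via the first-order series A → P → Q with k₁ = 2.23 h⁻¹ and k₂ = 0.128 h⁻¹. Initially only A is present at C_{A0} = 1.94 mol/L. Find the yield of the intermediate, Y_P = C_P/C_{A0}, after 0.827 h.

For first-order series with pure A initially, C_P(t) = k₁C_{A0}/(k₂−k₁)·(e^(−k₁t) − e^(−k₂t)).
e^(−k₁t) = e^(−2.23×0.827) = e^(−1.844) = 0.1582; e^(−k₂t) = e^(−0.1059) = 0.8996.
C_P = 2.23×1.94/(0.128−2.23) × (0.1582−0.8996) = (-2.058)×(-0.7414) = 1.526 mol/L.
Y_P = C_P/C_{A0} = 1.526/1.94 = 0.787.

0.787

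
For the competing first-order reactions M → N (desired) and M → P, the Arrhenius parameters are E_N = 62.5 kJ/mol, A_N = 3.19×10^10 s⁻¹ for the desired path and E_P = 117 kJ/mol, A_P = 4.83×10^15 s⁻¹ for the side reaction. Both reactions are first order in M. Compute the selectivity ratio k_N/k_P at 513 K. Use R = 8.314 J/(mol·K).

2.34

Since both paths have the same order in M, the concentration cancels and S_{N/P} = k_N/k_P = (A_N/A_P)·exp[(E_P−E_N)/(RT)].
(E_P−E_N)/(RT) = (117−62.5)×10³/(8.314×513) = 54500/4265 = 12.78.
k_N/k_P = (3.19×10^10/4.83×10^15)·exp(12.78) = 6.605×10^-6 × 3.544×10^5 = 2.34.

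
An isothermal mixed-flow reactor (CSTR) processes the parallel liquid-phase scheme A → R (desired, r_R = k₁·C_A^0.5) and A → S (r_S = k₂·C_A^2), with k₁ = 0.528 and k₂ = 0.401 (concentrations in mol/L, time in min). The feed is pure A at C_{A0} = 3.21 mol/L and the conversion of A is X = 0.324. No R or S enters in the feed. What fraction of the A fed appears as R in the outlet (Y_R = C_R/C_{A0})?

Exit C_A = C_{A0}(1−X) = 3.21×0.676 = 2.170 mol/L.
In a CSTR the entire volume is at exit conditions, so r_R = 0.528×2.170^0.5 = 0.7778 and r_S = 0.401×2.170^2 = 1.888.
Fraction of consumed A going to R: r_R/(r_R+r_S) = 0.2917.
C_R = 0.2917·C_{A0}·X = 0.2917×3.21×0.324 = 0.303 mol/L; Y_R = C_R/C_{A0} = 0.0945.

0.0945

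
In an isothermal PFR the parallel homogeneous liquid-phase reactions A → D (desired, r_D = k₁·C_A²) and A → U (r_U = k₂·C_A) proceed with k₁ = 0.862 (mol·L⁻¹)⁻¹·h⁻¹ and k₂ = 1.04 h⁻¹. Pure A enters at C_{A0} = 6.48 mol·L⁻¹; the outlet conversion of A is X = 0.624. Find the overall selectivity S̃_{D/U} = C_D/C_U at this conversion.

3.49

C_A = C_{A0}(1−X) = 2.436 mol·L⁻¹.
Along a PFR/batch, dC_U/dC_A = −r_U/(r_D+r_U) = −k₂/(k₂+k₁·C_A).
Integrating from C_{A0} to C_A: C_U = (1.04/0.862)·ln[(1.04+0.862·6.48)/(1.04+0.862·2.44)] = 1.206·ln(6.626/3.140) = 0.9008 mol·L⁻¹.
Then C_D = (C_{A0}−C_A) − C_U = 4.044 − 0.9008 = 3.143 mol·L⁻¹.
S̃_{D/U} = C_D/C_U = 3.143/0.9008 = 3.49.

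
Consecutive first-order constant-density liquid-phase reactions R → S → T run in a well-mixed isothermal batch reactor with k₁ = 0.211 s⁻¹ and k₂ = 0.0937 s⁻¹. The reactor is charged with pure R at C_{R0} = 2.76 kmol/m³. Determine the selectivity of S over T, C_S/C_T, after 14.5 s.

0.657

Solving the coupled first-order balances gives C_S(t) = [k₁/(k₂−k₁)]·C_{R0}·(e^(−k₁t) − e^(−k₂t)).
e^(−k₁t) = e^(−0.211×14.5) = e^(−3.059) = 0.04691; e^(−k₂t) = e^(−1.359) = 0.2570.
C_S = 0.211×2.76/(0.0937−0.211) × (0.04691−0.2570) = (-4.965)×(-0.2101) = 1.043 kmol/m³.
C_R = C_{R0}e^(−k₁t) = 0.1295 kmol/m³, so C_T = C_{R0}−C_R−C_S = 1.587 kmol/m³; C_S/C_T = 0.657.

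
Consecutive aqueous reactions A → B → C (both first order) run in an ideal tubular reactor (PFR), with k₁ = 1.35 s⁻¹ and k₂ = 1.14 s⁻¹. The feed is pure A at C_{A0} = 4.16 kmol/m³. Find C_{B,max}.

For a first-order series the maximum intermediate yield is C_{B,max}/C_{A0} = (k₁/k₂)^[k₂/(k₂−k₁)].
= (1.35/1.14)^(1.14/(1.14−1.35)) = (1.184)^(-5.429) = 0.3994.
C_{B,max} = 0.3994×4.16 = 1.66 kmol/m³.

1.66 kmol/m³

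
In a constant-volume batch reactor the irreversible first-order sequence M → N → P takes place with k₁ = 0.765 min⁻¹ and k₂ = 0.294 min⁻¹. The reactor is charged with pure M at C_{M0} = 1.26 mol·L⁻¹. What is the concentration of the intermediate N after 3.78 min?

For first-order series with pure M initially, C_N(t) = k₁C_{M0}/(k₂−k₁)·(e^(−k₁t) − e^(−k₂t)).
e^(−k₁t) = e^(−0.765×3.78) = e^(−2.892) = 0.05548; e^(−k₂t) = e^(−1.111) = 0.3291.
C_N = 0.765×1.26/(0.294−0.765) × (0.05548−0.3291) = (-2.046)×(-0.2736) = 0.5600 mol·L⁻¹.

0.560 mol·L⁻¹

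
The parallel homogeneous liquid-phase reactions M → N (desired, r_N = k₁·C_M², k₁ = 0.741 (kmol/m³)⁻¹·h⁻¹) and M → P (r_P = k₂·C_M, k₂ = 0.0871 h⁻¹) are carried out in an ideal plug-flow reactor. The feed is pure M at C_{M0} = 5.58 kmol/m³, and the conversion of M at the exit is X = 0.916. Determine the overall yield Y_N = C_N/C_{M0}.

0.868

C_M = C_{M0}(1−X) = 0.4687 kmol/m³.
Along a PFR/batch, dC_P/dC_M = −r_P/(r_N+r_P) = −k₂/(k₂+k₁·C_M).
Integrating from C_{M0} to C_M: C_P = (0.0871/0.741)·ln[(0.0871+0.741·5.58)/(0.0871+0.741·0.469)] = 0.1175·ln(4.222/0.4344) = 0.2673 kmol/m³.
Then C_N = (C_{M0}−C_M) − C_P = 5.111 − 0.2673 = 4.844 kmol/m³.
Y_N = C_N/C_{M0} = 4.844/5.58 = 0.868.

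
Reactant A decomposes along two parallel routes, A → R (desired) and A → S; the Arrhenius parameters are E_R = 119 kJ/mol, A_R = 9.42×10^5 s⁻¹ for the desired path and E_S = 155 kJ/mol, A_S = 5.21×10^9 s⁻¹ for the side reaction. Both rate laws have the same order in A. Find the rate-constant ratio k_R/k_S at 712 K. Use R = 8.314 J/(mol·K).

0.0791

With equal orders, S_{R/S} = k_R/k_S = (A_R/A_S)·exp[(E_S−E_R)/(RT)].
(E_S−E_R)/(RT) = (155−119)×10³/(8.314×712) = 36000/5920 = 6.082.
k_R/k_S = (9.42×10^5/5.21×10^9)·exp(6.082) = 1.808×10^-4 × 437.7 = 0.0791.
Since E_R < E_S, lowering the temperature improves selectivity toward R.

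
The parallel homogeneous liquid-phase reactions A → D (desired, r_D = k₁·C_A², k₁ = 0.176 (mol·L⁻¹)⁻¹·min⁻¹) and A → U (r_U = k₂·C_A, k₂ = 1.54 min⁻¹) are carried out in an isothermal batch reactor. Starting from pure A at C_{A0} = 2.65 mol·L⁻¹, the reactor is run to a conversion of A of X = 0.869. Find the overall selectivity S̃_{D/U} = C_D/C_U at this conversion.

0.166

C_A = C_{A0}(1−X) = 0.3472 mol·L⁻¹.
Along a PFR/batch, dC_U/dC_A = −r_U/(r_D+r_U) = −k₂/(k₂+k₁·C_A).
Integrating from C_{A0} to C_A: C_U = (1.54/0.176)·ln[(1.54+0.176·2.65)/(1.54+0.176·0.347)] = 8.750·ln(2.006/1.601) = 1.974 mol·L⁻¹.
Then C_D = (C_{A0}−C_A) − C_U = 2.303 − 1.974 = 0.3284 mol·L⁻¹.
S̃_{D/U} = C_D/C_U = 0.3284/1.974 = 0.166.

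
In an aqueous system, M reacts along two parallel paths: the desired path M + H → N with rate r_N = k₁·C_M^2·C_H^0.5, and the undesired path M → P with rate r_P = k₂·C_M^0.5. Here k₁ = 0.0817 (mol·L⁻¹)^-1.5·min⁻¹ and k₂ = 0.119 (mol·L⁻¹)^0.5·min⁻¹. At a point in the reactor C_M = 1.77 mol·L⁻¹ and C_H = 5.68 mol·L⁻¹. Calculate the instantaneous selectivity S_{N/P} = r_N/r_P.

3.85

S_{N/P} = r_N/r_P = (k₁·C_M^2·C_H^0.5)/(k₂·C_M^0.5) = (k₁/k₂)·C_M^1.5·C_H^0.5.
= (0.0817×1.770^2×5.680^0.5) / (0.119×1.770^0.5) = 0.6100/0.1583 = 3.85.
Since the desired path is higher order in M, keeping C_M high (PFR or concentrated feed) favours N.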